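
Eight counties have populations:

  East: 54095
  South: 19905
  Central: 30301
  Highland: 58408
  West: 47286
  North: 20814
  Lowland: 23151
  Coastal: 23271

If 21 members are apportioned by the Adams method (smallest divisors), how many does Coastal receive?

Standard divisor 277231/21 ≈ 13201.476; standard quotas: East 4.098, South 1.508, Central 2.295, Highland 4.424, West 3.582, North 1.577, Lowland 1.754, Coastal 1.763.
Rounding up gives 5, 2, 3, 5, 4, 2, 2, 2 = 25 seats, so the divisor must be adjusted.
With modified divisor 16900: modified quotas East 3.201, South 1.178, Central 1.793, Highland 3.456, West 2.798, North 1.232, Lowland 1.370, Coastal 1.377.
Rounding up: East 4, South 2, Central 2, Highland 4, West 3, North 2, Lowland 2, Coastal 2 (total 21).
Coastal receives 2.

2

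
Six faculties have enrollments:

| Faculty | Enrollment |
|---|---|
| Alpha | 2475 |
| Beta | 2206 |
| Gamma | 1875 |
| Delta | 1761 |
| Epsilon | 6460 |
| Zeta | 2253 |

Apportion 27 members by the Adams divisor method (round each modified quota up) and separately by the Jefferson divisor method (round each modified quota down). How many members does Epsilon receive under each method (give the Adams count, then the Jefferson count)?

9 and 11

Adams: Alpha 4, Beta 4, Gamma 3, Delta 3, Epsilon 9, Zeta 4.
Jefferson: Alpha 4, Beta 3, Gamma 3, Delta 3, Epsilon 11, Zeta 3.
Epsilon gets 9 under Adams and 11 under Jefferson.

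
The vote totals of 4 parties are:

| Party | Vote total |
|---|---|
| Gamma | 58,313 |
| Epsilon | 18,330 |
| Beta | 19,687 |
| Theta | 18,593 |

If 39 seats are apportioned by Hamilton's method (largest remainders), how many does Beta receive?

Total 114923; standard divisor 114923/39 ≈ 2946.744.
Standard quotas: Gamma 19.7890, Epsilon 6.2204, Beta 6.6809, Theta 6.3097.
Lower quotas: Gamma 19, Epsilon 6, Beta 6, Theta 6 (sum 37, leaving 2 seats).
Remainders in descending order: Gamma 0.7890, Beta 0.6809, Theta 0.3097, Epsilon 0.2204.
Largest remainders: Gamma, Beta receive the extra seats.
Beta receives 7.

7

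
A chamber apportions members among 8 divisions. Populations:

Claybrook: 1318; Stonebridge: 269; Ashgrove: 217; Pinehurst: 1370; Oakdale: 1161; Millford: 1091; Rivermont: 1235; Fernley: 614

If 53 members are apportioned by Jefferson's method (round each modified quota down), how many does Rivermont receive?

Standard divisor 7275/53 ≈ 137.264; standard quotas: Claybrook 9.602, Stonebridge 1.960, Ashgrove 1.581, Pinehurst 9.981, Oakdale 8.458, Millford 7.948, Rivermont 8.997, Fernley 4.473.
Rounding down gives 9, 1, 1, 9, 8, 7, 8, 4 = 47 seats, so the divisor must be adjusted.
With modified divisor 127: modified quotas Claybrook 10.378, Stonebridge 2.118, Ashgrove 1.709, Pinehurst 10.787, Oakdale 9.142, Millford 8.591, Rivermont 9.724, Fernley 4.835.
Rounding down: Claybrook 10, Stonebridge 2, Ashgrove 1, Pinehurst 10, Oakdale 9, Millford 8, Rivermont 9, Fernley 4 (total 53).
Rivermont receives 9.

9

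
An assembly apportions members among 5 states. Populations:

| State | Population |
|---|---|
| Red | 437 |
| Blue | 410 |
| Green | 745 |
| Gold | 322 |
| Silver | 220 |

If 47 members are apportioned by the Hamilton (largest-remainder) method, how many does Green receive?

16

Total 2134; standard divisor 2134/47 ≈ 45.404.
Standard quotas: Red 9.625, Blue 9.030, Green 16.408, Gold 7.092, Silver 4.845.
Lower quotas: Red 9, Blue 9, Green 16, Gold 7, Silver 4 (sum 45, leaving 2 seats).
Remainders in descending order: Silver 0.845, Red 0.625, Green 0.408, Gold 0.092, Blue 0.030.
Largest remainders: Silver, Red receive the extra seats.
Green receives 16.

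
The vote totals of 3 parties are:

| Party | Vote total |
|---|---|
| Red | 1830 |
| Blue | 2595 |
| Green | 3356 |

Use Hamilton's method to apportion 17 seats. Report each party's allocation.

Total 7781; standard divisor 7781/17 ≈ 457.706.
Standard quotas: Red 3.998, Blue 5.670, Green 7.332.
Lower quotas: Red 3, Blue 5, Green 7 (sum 15, leaving 2 seats).
Remainders in descending order: Red 0.998, Blue 0.670, Green 0.332.
The surplus seats go to Red, Blue.

Red: 4, Blue: 6, Green: 7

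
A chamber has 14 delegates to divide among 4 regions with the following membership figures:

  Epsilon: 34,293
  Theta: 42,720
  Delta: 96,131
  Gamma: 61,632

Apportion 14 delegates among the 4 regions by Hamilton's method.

Total 234776; standard divisor 234776/14 ≈ 16769.714.
Standard quotas: Epsilon 2.0449, Theta 2.5474, Delta 5.7324, Gamma 3.6752.
Lower quotas: Epsilon 2, Theta 2, Delta 5, Gamma 3 (sum 12, leaving 2 seats).
Remainders in descending order: Delta 0.7324, Gamma 0.6752, Theta 0.5474, Epsilon 0.0449.
The surplus seats go to Delta, Gamma.

Epsilon: 2, Theta: 2, Delta: 6, Gamma: 4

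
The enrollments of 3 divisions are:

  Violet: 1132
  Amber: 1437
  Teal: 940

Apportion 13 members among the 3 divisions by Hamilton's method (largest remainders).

Violet 4, Amber 5, Teal 4

Total 3509; standard divisor 3509/13 ≈ 269.923.
Standard quotas: Violet 4.194, Amber 5.324, Teal 3.482.
Lower quotas: Violet 4, Amber 5, Teal 3 (sum 12, leaving 1 seat).
Remainders in descending order: Teal 0.482, Amber 0.324, Violet 0.194.
The surplus seat goes to Teal.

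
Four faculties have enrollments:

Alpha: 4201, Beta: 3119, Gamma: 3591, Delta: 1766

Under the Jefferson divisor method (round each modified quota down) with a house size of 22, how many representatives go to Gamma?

Standard divisor 12677/22 ≈ 576.227; standard quotas: Alpha 7.291, Beta 5.413, Gamma 6.232, Delta 3.065.
Rounding down gives 7, 5, 6, 3 = 21 seats, so the divisor must be adjusted.
With modified divisor 522: modified quotas Alpha 8.048, Beta 5.975, Gamma 6.879, Delta 3.383.
Rounding down: Alpha 8, Beta 5, Gamma 6, Delta 3 (total 22).
Gamma receives 6.

6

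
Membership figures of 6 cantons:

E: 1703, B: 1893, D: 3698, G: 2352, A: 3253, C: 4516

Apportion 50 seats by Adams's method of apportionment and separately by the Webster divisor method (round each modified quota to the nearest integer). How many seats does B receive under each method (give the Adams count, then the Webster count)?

Adams: E 5, B 6, D 10, G 7, A 9, C 13.
Webster: E 5, B 5, D 11, G 7, A 9, C 13.
B gets 6 under Adams and 5 under Webster.

6 and 5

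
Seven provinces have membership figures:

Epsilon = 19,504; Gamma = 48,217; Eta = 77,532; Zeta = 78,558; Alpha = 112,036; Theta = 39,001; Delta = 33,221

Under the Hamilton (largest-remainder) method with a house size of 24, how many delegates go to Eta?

Total 408069; standard divisor 408069/24 ≈ 17002.875.
Standard quotas: Epsilon 1.1471, Gamma 2.8358, Eta 4.5599, Zeta 4.6203, Alpha 6.5892, Theta 2.2938, Delta 1.9538.
Lower quotas: Epsilon 1, Gamma 2, Eta 4, Zeta 4, Alpha 6, Theta 2, Delta 1 (sum 20, leaving 4 seats).
Remainders in descending order: Delta 0.9538, Gamma 0.8358, Zeta 0.6203, Alpha 0.5892, Eta 0.5599, Theta 0.2938, Epsilon 0.1471.
The surplus seats go to Delta, Gamma, Zeta, Alpha.
Eta receives 4.

4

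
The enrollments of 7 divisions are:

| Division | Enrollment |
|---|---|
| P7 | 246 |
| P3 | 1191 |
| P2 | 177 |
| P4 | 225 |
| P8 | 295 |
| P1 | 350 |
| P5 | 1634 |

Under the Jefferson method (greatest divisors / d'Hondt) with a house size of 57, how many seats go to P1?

Standard divisor 4118/57 ≈ 72.246; standard quotas: P7 3.405, P3 16.485, P2 2.450, P4 3.114, P8 4.083, P1 4.845, P5 22.617.
Rounding down gives 3, 16, 2, 3, 4, 4, 22 = 54 seats, so the divisor must be adjusted.
With modified divisor 69: modified quotas P7 3.565, P3 17.261, P2 2.565, P4 3.261, P8 4.275, P1 5.072, P5 23.681.
Rounding down: P7 3, P3 17, P2 2, P4 3, P8 4, P1 5, P5 23 (total 57).
P1 receives 5.

5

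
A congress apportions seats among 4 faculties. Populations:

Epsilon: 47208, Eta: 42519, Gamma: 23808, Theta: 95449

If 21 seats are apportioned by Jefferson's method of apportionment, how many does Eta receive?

Standard divisor 208984/21 ≈ 9951.619; standard quotas: Epsilon 4.744, Eta 4.273, Gamma 2.392, Theta 9.591.
Rounding down gives 4, 4, 2, 9 = 19 seats, so the divisor must be adjusted.
With modified divisor 9100: modified quotas Epsilon 5.188, Eta 4.672, Gamma 2.616, Theta 10.489.
Rounding down: Epsilon 5, Eta 4, Gamma 2, Theta 10 (total 21).
Eta receives 4.

4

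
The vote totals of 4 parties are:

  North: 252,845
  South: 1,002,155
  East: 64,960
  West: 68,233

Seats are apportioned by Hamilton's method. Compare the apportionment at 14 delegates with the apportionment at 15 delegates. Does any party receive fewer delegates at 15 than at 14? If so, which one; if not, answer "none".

East

At 14 seats: North 2, South 10, East 1, West 1.
At 15 seats: North 3, South 11, East 0, West 1.
East drops from 1 to 0.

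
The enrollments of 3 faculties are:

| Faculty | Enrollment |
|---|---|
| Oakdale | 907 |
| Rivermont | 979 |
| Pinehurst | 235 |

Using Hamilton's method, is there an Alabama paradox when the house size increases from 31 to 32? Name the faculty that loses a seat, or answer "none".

At 31 seats: Oakdale 13, Rivermont 14, Pinehurst 4.
At 32 seats: Oakdale 14, Rivermont 15, Pinehurst 3.
Pinehurst drops from 4 to 3.

Pinehurst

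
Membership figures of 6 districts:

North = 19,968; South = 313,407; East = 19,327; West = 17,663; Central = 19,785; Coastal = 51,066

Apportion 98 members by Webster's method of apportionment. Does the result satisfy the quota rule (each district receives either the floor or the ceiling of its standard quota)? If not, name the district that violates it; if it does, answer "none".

South

Standard quotas: North 4.435, South 69.612, East 4.293, West 3.923, Central 4.395, Coastal 11.342.
Webster allocation: North 4, South 71, East 4, West 4, Central 4, Coastal 11.
South has quota 69.612 (lower 69, upper 70) but receives 71 — outside the quota interval.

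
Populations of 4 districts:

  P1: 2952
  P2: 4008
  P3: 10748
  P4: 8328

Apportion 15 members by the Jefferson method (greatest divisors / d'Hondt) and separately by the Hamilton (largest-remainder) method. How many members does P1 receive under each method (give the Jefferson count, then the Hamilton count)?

1 and 2

Jefferson: P1 1, P2 2, P3 7, P4 5.
Hamilton: P1 2, P2 2, P3 6, P4 5.
P1 gets 1 under Jefferson and 2 under Hamilton.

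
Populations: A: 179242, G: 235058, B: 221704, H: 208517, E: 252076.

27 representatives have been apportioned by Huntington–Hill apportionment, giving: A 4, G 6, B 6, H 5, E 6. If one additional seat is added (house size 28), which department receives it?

A

Priority for the next seat is population ÷ (√(s·(s+1))).
Priorities: A 40079.730, G 36270.237, B 34209.670, H 38069.822, E 38896.171.
Highest priority: A.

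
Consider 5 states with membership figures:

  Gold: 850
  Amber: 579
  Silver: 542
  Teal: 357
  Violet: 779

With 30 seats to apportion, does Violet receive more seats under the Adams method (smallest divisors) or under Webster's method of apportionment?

Adams: Gold 8, Amber 6, Silver 5, Teal 4, Violet 7.
Webster: Gold 8, Amber 6, Silver 5, Teal 3, Violet 8.
Violet gets 7 under Adams and 8 under Webster.

Webster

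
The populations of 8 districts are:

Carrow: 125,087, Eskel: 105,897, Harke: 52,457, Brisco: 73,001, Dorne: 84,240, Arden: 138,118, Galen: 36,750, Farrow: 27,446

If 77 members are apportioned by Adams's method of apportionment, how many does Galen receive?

Standard divisor 642996/77 ≈ 8350.597; standard quotas: Carrow 14.979, Eskel 12.681, Harke 6.282, Brisco 8.742, Dorne 10.088, Arden 16.540, Galen 4.401, Farrow 3.287.
Rounding up gives 15, 13, 7, 9, 11, 17, 5, 4 = 81 seats, so the divisor must be adjusted.
With modified divisor 8900: modified quotas Carrow 14.055, Eskel 11.899, Harke 5.894, Brisco 8.202, Dorne 9.465, Arden 15.519, Galen 4.129, Farrow 3.084.
Rounding up: Carrow 15, Eskel 12, Harke 6, Brisco 9, Dorne 10, Arden 16, Galen 5, Farrow 4 (total 77).
Galen receives 5.

5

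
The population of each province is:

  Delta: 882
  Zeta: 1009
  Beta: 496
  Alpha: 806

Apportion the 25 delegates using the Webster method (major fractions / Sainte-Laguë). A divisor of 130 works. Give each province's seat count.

With modified divisor 130: modified quotas Delta 6.785, Zeta 7.762, Beta 3.815, Alpha 6.200.
Rounding to the nearest integer: Delta 7, Zeta 8, Beta 4, Alpha 6 (total 25).

Delta=7, Zeta=8, Beta=4, Alpha=6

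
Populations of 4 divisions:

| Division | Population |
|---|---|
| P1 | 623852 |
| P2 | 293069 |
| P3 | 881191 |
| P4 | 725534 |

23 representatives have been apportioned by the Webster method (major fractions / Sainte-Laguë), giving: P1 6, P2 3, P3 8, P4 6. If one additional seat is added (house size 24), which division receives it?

P4

Priority for the next seat is population ÷ (current seats + 0.5).
Priorities: P1 95977.231, P2 83734.000, P3 103669.529, P4 111620.615.
Highest priority: P4.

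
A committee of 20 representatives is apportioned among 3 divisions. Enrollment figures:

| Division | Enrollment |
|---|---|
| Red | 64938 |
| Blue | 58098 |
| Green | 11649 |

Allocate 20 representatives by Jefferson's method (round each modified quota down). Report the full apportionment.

Standard divisor 134685/20 ≈ 6734.25; standard quotas: Red 9.643, Blue 8.627, Green 1.730.
Rounding down gives 9, 8, 1 = 18 seats, so the divisor must be adjusted.
With modified divisor 6200: modified quotas Red 10.474, Blue 9.371, Green 1.879.
Rounding down: Red 10, Blue 9, Green 1 (total 20).

Red 10, Blue 9, Green 1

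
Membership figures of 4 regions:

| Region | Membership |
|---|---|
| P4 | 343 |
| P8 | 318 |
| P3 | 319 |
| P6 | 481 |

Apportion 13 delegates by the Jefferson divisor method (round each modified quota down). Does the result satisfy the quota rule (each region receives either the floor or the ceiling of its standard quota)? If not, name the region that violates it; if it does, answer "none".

none

Standard quotas: P4 3.052, P8 2.830, P3 2.838, P6 4.280.
Jefferson allocation: P4 3, P8 3, P3 3, P6 4.
Every allocation lies between the lower and upper quota.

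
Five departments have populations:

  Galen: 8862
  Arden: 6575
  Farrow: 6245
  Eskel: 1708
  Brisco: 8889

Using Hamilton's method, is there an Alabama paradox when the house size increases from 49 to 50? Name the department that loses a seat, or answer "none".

At 49 seats: Galen 13, Arden 10, Farrow 9, Eskel 3, Brisco 14.
At 50 seats: Galen 14, Arden 10, Farrow 10, Eskel 2, Brisco 14.
Eskel drops from 3 to 2.

Eskel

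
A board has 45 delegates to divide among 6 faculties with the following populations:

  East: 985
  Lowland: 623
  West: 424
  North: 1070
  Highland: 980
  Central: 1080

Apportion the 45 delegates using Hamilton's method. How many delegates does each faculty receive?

East: 9, Lowland: 5, West: 4, North: 9, Highland: 9, Central: 9

The standard divisor is 5162/45 ≈ 114.711.
Standard quotas: East 8.587, Lowland 5.431, West 3.696, North 9.328, Highland 8.543, Central 9.415.
Lower quotas: East 8, Lowland 5, West 3, North 9, Highland 8, Central 9 (sum 42, leaving 3 seats).
Remainders in descending order: West 0.696, East 0.587, Highland 0.543, Lowland 0.431, Central 0.415, North 0.328.
The surplus seats go to West, East, Highland.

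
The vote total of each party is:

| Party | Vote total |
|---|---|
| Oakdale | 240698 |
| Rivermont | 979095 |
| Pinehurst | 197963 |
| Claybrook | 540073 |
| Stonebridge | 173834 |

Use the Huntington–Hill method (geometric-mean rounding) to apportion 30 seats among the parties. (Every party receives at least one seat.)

Oakdale: 3, Rivermont: 14, Pinehurst: 3, Claybrook: 8, Stonebridge: 2

With divisor 71569: modified quotas Oakdale 3.363, Rivermont 13.680, Pinehurst 2.766, Claybrook 7.546, Stonebridge 2.429.
Geometric-mean thresholds: Oakdale √(3·4)=3.464, Rivermont √(13·14)=13.491, Pinehurst √(2·3)=2.449, Claybrook √(7·8)=7.483, Stonebridge √(2·3)=2.449.
Each quota rounded against its threshold gives Oakdale 3, Rivermont 14, Pinehurst 3, Claybrook 8, Stonebridge 2 (total 30).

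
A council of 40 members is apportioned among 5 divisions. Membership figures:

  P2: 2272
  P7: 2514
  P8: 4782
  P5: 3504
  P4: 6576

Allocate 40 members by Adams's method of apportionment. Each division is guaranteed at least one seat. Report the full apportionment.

P2 5, P7 5, P8 10, P5 7, P4 13

Standard divisor 19648/40 ≈ 491.2; standard quotas: P2 4.625, P7 5.118, P8 9.735, P5 7.134, P4 13.388.
Rounding up gives 5, 6, 10, 8, 14 = 43 seats, so the divisor must be adjusted.
With modified divisor 520: modified quotas P2 4.369, P7 4.835, P8 9.196, P5 6.738, P4 12.646.
Rounding up: P2 5, P7 5, P8 10, P5 7, P4 13 (total 40).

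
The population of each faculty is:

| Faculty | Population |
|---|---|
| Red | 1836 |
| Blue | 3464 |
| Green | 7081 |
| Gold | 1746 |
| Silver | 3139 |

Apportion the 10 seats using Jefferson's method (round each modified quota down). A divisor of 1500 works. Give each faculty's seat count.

Red=1; Blue=2; Green=4; Gold=1; Silver=2

With modified divisor 1500: modified quotas Red 1.224, Blue 2.309, Green 4.721, Gold 1.164, Silver 2.093.
Rounding down: Red 1, Blue 2, Green 4, Gold 1, Silver 2 (total 10).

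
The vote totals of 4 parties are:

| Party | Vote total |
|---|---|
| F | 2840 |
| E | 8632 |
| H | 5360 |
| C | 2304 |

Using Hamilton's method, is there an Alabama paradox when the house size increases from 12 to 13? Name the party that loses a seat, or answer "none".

C

At 12 seats: F 2, E 5, H 3, C 2.
At 13 seats: F 2, E 6, H 4, C 1.
C drops from 2 to 1.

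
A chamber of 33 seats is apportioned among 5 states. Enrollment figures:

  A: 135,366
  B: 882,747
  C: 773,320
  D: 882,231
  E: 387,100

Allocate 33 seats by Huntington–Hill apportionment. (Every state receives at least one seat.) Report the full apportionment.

With divisor 93023: modified quotas A 1.455, B 9.490, C 8.313, D 9.484, E 4.161.
Geometric-mean thresholds: A √(1·2)=1.414, B √(9·10)=9.487, C √(8·9)=8.485, D √(9·10)=9.487, E √(4·5)=4.472.
Each quota rounded against its threshold gives A 2, B 10, C 8, D 9, E 4 (total 33).

A 2, B 10, C 8, D 9, E 4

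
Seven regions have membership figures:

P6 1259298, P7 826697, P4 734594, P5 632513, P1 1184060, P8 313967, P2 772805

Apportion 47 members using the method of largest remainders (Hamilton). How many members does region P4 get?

6

The standard divisor is 5723934/47 ≈ 121785.83.
Standard quotas: P6 10.3403, P7 6.7881, P4 6.0319, P5 5.1937, P1 9.7225, P8 2.5780, P2 6.3456.
Lower quotas: P6 10, P7 6, P4 6, P5 5, P1 9, P8 2, P2 6 (sum 44, leaving 3 seats).
Remainders in descending order: P7 0.7881, P1 0.7225, P8 0.5780, P2 0.3456, P6 0.3403, P5 0.1937, P4 0.0319.
The surplus seats go to P7, P1, P8.
P4 receives 6.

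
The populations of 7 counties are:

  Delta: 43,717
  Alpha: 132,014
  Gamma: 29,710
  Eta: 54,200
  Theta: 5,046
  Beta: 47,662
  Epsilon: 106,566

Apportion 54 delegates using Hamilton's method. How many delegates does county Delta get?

5

The standard divisor is 418915/54 ≈ 7757.685.
Standard quotas: Delta 5.6353, Alpha 17.0172, Gamma 3.8298, Eta 6.9866, Theta 0.6505, Beta 6.1438, Epsilon 13.7368.
Lower quotas: Delta 5, Alpha 17, Gamma 3, Eta 6, Theta 0, Beta 6, Epsilon 13 (sum 50, leaving 4 seats).
Remainders in descending order: Eta 0.9866, Gamma 0.8298, Epsilon 0.7368, Theta 0.6505, Delta 0.6353, Beta 0.1438, Alpha 0.0172.
The surplus seats go to Eta, Gamma, Epsilon, Theta.
Delta receives 5.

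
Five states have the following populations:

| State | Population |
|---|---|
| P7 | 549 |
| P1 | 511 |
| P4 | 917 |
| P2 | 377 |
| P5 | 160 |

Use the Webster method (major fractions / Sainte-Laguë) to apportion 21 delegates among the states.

P7 5, P1 4, P4 8, P2 3, P5 1

Standard divisor 2514/21 ≈ 119.714; standard quotas: P7 4.586, P1 4.268, P4 7.660, P2 3.149, P5 1.337.
Rounding to the nearest integer gives P7 5, P1 4, P4 8, P2 3, P5 1 — total 21, matching the house size, so no adjustment is needed.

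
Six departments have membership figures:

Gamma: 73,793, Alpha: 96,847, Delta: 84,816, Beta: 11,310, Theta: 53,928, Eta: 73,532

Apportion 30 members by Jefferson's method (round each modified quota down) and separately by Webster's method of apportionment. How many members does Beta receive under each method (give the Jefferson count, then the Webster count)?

Jefferson: Gamma 6, Alpha 7, Delta 7, Beta 0, Theta 4, Eta 6.
Webster: Gamma 6, Alpha 7, Delta 6, Beta 1, Theta 4, Eta 6.
Beta gets 0 under Jefferson and 1 under Webster.

0 and 1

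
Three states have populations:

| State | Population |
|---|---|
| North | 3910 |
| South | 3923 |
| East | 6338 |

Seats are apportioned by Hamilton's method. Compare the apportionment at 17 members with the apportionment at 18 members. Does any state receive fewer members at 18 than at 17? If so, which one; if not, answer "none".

At 17 seats: North 5, South 5, East 7.
At 18 seats: North 5, South 5, East 8.
No state's allocation decreased.

none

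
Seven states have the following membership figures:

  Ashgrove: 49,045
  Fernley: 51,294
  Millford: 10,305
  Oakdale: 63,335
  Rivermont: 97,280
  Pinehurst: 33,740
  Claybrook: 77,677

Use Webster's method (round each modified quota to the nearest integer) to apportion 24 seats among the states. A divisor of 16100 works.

Ashgrove=3, Fernley=3, Millford=1, Oakdale=4, Rivermont=6, Pinehurst=2, Claybrook=5

With modified divisor 16100: modified quotas Ashgrove 3.046, Fernley 3.186, Millford 0.640, Oakdale 3.934, Rivermont 6.042, Pinehurst 2.096, Claybrook 4.825.
Rounding to the nearest integer: Ashgrove 3, Fernley 3, Millford 1, Oakdale 4, Rivermont 6, Pinehurst 2, Claybrook 5 (total 24).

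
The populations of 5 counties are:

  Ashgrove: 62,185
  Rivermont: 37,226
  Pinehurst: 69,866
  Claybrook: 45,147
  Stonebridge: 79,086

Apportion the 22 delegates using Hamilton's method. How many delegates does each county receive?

Total 293510; standard divisor 293510/22 ≈ 13341.364.
Standard quotas: Ashgrove 4.6611, Rivermont 2.7903, Pinehurst 5.2368, Claybrook 3.3840, Stonebridge 5.9279.
Lower quotas: Ashgrove 4, Rivermont 2, Pinehurst 5, Claybrook 3, Stonebridge 5 (sum 19, leaving 3 seats).
Remainders in descending order: Stonebridge 0.9279, Rivermont 0.7903, Ashgrove 0.6611, Claybrook 0.3840, Pinehurst 0.2368.
The surplus seats go to Stonebridge, Rivermont, Ashgrove.

Ashgrove: 5, Rivermont: 3, Pinehurst: 5, Claybrook: 3, Stonebridge: 6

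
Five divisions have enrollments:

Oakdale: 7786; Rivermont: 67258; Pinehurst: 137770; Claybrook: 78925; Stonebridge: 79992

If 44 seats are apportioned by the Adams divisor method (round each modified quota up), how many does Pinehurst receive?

16

Standard divisor 371731/44 ≈ 8448.432; standard quotas: Oakdale 0.922, Rivermont 7.961, Pinehurst 16.307, Claybrook 9.342, Stonebridge 9.468.
Rounding up gives 1, 8, 17, 10, 10 = 46 seats, so the divisor must be adjusted.
With modified divisor 8800: modified quotas Oakdale 0.885, Rivermont 7.643, Pinehurst 15.656, Claybrook 8.969, Stonebridge 9.090.
Rounding up: Oakdale 1, Rivermont 8, Pinehurst 16, Claybrook 9, Stonebridge 10 (total 44).
Pinehurst receives 16.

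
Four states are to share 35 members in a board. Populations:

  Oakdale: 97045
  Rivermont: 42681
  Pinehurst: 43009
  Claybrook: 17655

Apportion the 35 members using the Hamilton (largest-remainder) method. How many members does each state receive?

Total 200390; standard divisor 200390/35 ≈ 5725.429.
Standard quotas: Oakdale 16.9498, Rivermont 7.4546, Pinehurst 7.5119, Claybrook 3.0836.
Lower quotas: Oakdale 16, Rivermont 7, Pinehurst 7, Claybrook 3 (sum 33, leaving 2 seats).
Remainders in descending order: Oakdale 0.9498, Pinehurst 0.5119, Rivermont 0.4546, Claybrook 0.0836.
Largest remainders: Oakdale, Pinehurst receive the extra seats.

Oakdale 17, Rivermont 7, Pinehurst 8, Claybrook 3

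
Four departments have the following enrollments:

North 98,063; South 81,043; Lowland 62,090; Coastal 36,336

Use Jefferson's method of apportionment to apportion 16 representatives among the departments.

Standard divisor 277532/16 ≈ 17345.75; standard quotas: North 5.653, South 4.672, Lowland 3.580, Coastal 2.095.
Rounding down gives 5, 4, 3, 2 = 14 seats, so the divisor must be adjusted.
With modified divisor 15900: modified quotas North 6.167, South 5.097, Lowland 3.905, Coastal 2.285.
Rounding down: North 6, South 5, Lowland 3, Coastal 2 (total 16).

North 6; South 5; Lowland 3; Coastal 2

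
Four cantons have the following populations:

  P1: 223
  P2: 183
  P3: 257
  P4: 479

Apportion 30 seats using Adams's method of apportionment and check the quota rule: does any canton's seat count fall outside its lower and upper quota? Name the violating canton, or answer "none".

Standard quotas: P1 5.858, P2 4.807, P3 6.751, P4 12.583.
Adams allocation: P1 6, P2 5, P3 7, P4 12.
Every allocation lies between the lower and upper quota.

none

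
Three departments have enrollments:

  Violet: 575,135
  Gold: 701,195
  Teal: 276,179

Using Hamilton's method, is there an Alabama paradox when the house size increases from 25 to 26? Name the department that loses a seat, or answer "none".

At 25 seats: Violet 9, Gold 11, Teal 5.
At 26 seats: Violet 10, Gold 12, Teal 4.
Teal drops from 5 to 4.

Teal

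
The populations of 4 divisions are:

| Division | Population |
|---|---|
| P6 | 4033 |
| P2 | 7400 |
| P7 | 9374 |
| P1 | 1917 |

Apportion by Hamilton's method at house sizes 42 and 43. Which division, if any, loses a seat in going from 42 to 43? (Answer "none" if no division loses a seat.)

P1

At 42 seats: P6 7, P2 14, P7 17, P1 4.
At 43 seats: P6 8, P2 14, P7 18, P1 3.
P1 drops from 4 to 3.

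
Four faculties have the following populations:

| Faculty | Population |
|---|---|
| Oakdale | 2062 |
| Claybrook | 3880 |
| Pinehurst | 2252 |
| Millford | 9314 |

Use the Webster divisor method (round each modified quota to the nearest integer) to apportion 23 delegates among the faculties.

Standard divisor 17508/23 ≈ 761.217; standard quotas: Oakdale 2.709, Claybrook 5.097, Pinehurst 2.958, Millford 12.236.
Rounding to the nearest integer gives Oakdale 3, Claybrook 5, Pinehurst 3, Millford 12 — total 23, matching the house size, so no adjustment is needed.

Oakdale 3, Claybrook 5, Pinehurst 3, Millford 12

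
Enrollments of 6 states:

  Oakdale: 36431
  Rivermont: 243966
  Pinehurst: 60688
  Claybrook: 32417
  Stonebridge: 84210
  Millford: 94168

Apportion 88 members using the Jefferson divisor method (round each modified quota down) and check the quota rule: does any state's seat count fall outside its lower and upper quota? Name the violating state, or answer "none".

Rivermont

Standard quotas: Oakdale 5.809, Rivermont 38.902, Pinehurst 9.677, Claybrook 5.169, Stonebridge 13.428, Millford 15.016.
Jefferson allocation: Oakdale 6, Rivermont 40, Pinehurst 9, Claybrook 5, Stonebridge 13, Millford 15.
Rivermont has quota 38.902 (lower 38, upper 39) but receives 40 — outside the quota interval.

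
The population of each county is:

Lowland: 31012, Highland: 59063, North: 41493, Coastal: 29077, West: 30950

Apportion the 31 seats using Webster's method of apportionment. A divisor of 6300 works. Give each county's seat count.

Lowland=5, Highland=9, North=7, Coastal=5, West=5

With modified divisor 6300: modified quotas Lowland 4.923, Highland 9.375, North 6.586, Coastal 4.615, West 4.913.
Rounding to the nearest integer: Lowland 5, Highland 9, North 7, Coastal 5, West 5 (total 31).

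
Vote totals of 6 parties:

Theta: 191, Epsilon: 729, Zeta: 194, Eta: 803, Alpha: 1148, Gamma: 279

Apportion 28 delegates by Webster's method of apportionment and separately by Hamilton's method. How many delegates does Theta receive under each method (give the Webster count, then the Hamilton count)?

Webster: Theta 2, Epsilon 6, Zeta 2, Eta 7, Alpha 9, Gamma 2.
Hamilton: Theta 1, Epsilon 6, Zeta 2, Eta 7, Alpha 10, Gamma 2.
Theta gets 2 under Webster and 1 under Hamilton.

2 and 1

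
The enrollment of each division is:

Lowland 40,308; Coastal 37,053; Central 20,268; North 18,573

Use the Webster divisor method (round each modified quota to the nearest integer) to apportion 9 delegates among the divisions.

Lowland 3, Coastal 3, Central 2, North 1

Standard divisor 116202/9 ≈ 12911.333; standard quotas: Lowland 3.122, Coastal 2.870, Central 1.570, North 1.439.
Rounding to the nearest integer gives Lowland 3, Coastal 3, Central 2, North 1 — total 9, matching the house size, so no adjustment is needed.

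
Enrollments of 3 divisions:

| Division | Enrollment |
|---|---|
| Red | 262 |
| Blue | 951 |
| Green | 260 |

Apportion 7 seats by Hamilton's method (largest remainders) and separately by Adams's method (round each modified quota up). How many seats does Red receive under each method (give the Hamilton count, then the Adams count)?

Hamilton: Red 1, Blue 5, Green 1.
Adams: Red 2, Blue 4, Green 1.
Red gets 1 under Hamilton and 2 under Adams.

1 and 2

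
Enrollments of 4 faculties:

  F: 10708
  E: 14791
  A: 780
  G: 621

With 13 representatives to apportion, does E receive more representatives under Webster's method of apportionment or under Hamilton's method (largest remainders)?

Webster

Webster: F 5, E 8, A 0, G 0.
Hamilton: F 5, E 7, A 1, G 0.
E gets 8 under Webster and 7 under Hamilton.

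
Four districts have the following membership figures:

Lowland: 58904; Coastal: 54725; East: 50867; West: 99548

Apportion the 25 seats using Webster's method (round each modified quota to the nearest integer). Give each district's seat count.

Standard divisor 264044/25 ≈ 10561.76; standard quotas: Lowland 5.577, Coastal 5.181, East 4.816, West 9.425.
Rounding to the nearest integer gives Lowland 6, Coastal 5, East 5, West 9 — total 25, matching the house size, so no adjustment is needed.

Lowland=6, Coastal=5, East=5, West=9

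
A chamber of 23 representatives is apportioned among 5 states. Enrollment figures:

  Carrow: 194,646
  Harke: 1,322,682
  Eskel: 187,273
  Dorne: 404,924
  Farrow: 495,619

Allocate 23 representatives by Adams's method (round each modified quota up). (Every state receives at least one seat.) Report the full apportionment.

Standard divisor 2605144/23 ≈ 113267.13; standard quotas: Carrow 1.718, Harke 11.678, Eskel 1.653, Dorne 3.575, Farrow 4.376.
Rounding up gives 2, 12, 2, 4, 5 = 25 seats, so the divisor must be adjusted.
With modified divisor 128100: modified quotas Carrow 1.519, Harke 10.325, Eskel 1.462, Dorne 3.161, Farrow 3.869.
Rounding up: Carrow 2, Harke 11, Eskel 2, Dorne 4, Farrow 4 (total 23).

Carrow: 2, Harke: 11, Eskel: 2, Dorne: 4, Farrow: 4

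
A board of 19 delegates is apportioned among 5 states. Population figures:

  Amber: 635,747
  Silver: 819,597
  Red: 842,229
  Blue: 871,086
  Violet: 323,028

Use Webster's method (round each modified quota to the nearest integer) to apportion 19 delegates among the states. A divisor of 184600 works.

With modified divisor 184600: modified quotas Amber 3.444, Silver 4.440, Red 4.562, Blue 4.719, Violet 1.750.
Rounding to the nearest integer: Amber 3, Silver 4, Red 5, Blue 5, Violet 2 (total 19).

Amber 3, Silver 4, Red 5, Blue 5, Violet 2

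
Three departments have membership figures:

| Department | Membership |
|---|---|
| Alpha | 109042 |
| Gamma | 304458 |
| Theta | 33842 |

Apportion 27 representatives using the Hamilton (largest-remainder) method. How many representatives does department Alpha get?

7

The standard divisor is 447342/27 ≈ 16568.222.
Standard quotas: Alpha 6.5814, Gamma 18.3760, Theta 2.0426.
Lower quotas: Alpha 6, Gamma 18, Theta 2 (sum 26, leaving 1 seat).
Remainders in descending order: Alpha 0.5814, Gamma 0.3760, Theta 0.0426.
The surplus seat goes to Alpha.
Alpha receives 7.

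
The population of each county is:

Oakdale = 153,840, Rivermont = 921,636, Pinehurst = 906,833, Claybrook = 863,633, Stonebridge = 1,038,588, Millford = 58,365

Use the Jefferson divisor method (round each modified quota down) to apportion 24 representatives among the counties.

Oakdale 1, Rivermont 6, Pinehurst 6, Claybrook 5, Stonebridge 6, Millford 0

Standard divisor 3942895/24 ≈ 164287.292; standard quotas: Oakdale 0.936, Rivermont 5.610, Pinehurst 5.520, Claybrook 5.257, Stonebridge 6.322, Millford 0.355.
Rounding down gives 0, 5, 5, 5, 6, 0 = 21 seats, so the divisor must be adjusted.
With modified divisor 149800: modified quotas Oakdale 1.027, Rivermont 6.152, Pinehurst 6.054, Claybrook 5.765, Stonebridge 6.933, Millford 0.390.
Rounding down: Oakdale 1, Rivermont 6, Pinehurst 6, Claybrook 5, Stonebridge 6, Millford 0 (total 24).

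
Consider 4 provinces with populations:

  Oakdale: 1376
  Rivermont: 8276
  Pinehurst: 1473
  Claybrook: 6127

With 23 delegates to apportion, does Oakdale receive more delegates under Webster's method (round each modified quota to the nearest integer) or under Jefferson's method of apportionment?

Webster

Webster: Oakdale 2, Rivermont 11, Pinehurst 2, Claybrook 8.
Jefferson: Oakdale 1, Rivermont 12, Pinehurst 2, Claybrook 8.
Oakdale gets 2 under Webster and 1 under Jefferson.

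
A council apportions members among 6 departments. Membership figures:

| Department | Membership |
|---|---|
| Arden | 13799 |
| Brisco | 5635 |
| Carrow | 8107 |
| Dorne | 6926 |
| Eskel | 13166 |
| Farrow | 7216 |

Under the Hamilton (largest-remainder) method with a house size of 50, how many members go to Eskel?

12

The standard divisor is 54849/50 ≈ 1096.98.
Standard quotas: Arden 12.5791, Brisco 5.1368, Carrow 7.3903, Dorne 6.3137, Eskel 12.0020, Farrow 6.5781.
Lower quotas: Arden 12, Brisco 5, Carrow 7, Dorne 6, Eskel 12, Farrow 6 (sum 48, leaving 2 seats).
Remainders in descending order: Arden 0.5791, Farrow 0.5781, Carrow 0.3903, Dorne 0.3137, Brisco 0.1368, Eskel 0.0020.
The surplus seats go to Arden, Farrow.
Eskel receives 12.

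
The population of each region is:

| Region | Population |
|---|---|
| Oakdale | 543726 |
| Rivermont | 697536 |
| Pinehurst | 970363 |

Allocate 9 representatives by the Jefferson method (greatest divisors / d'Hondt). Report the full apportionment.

Oakdale=2; Rivermont=3; Pinehurst=4

Standard divisor 2211625/9 ≈ 245736.111; standard quotas: Oakdale 2.213, Rivermont 2.839, Pinehurst 3.949.
Rounding down gives 2, 2, 3 = 7 seats, so the divisor must be adjusted.
With modified divisor 213300: modified quotas Oakdale 2.549, Rivermont 3.270, Pinehurst 4.549.
Rounding down: Oakdale 2, Rivermont 3, Pinehurst 4 (total 9).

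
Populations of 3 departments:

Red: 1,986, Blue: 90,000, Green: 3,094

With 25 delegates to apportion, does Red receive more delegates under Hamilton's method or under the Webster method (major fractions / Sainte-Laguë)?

Hamilton: Red 0, Blue 24, Green 1.
Webster: Red 1, Blue 23, Green 1.
Red gets 0 under Hamilton and 1 under Webster.

Webster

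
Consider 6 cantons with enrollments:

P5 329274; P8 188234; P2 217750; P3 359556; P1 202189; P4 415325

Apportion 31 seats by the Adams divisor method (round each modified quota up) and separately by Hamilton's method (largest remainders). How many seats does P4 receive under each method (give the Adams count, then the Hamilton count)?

Adams: P5 6, P8 4, P2 4, P3 6, P1 4, P4 7.
Hamilton: P5 6, P8 3, P2 4, P3 6, P1 4, P4 8.
P4 gets 7 under Adams and 8 under Hamilton.

7 and 8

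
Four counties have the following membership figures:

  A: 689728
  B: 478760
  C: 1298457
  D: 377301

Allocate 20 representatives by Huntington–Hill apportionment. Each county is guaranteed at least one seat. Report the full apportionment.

With divisor 145615: modified quotas A 4.737, B 3.288, C 8.917, D 2.591.
Geometric-mean thresholds: A √(4·5)=4.472, B √(3·4)=3.464, C √(8·9)=8.485, D √(2·3)=2.449.
Each quota rounded against its threshold gives A 5, B 3, C 9, D 3 (total 20).

A 5, B 3, C 9, D 3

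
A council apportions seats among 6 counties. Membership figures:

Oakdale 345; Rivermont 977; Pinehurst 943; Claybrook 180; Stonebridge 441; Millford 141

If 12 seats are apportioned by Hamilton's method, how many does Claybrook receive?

The standard divisor is 3027/12 ≈ 252.25.
Standard quotas: Oakdale 1.368, Rivermont 3.873, Pinehurst 3.738, Claybrook 0.714, Stonebridge 1.748, Millford 0.559.
Lower quotas: Oakdale 1, Rivermont 3, Pinehurst 3, Claybrook 0, Stonebridge 1, Millford 0 (sum 8, leaving 4 seats).
Remainders in descending order: Rivermont 0.873, Stonebridge 0.748, Pinehurst 0.738, Claybrook 0.714, Millford 0.559, Oakdale 0.368.
The surplus seats go to Rivermont, Stonebridge, Pinehurst, Claybrook.
Claybrook receives 1.

1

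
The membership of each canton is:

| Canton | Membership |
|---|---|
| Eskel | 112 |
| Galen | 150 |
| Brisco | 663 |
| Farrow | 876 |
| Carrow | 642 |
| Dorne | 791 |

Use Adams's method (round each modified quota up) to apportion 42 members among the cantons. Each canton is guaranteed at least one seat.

Eskel=2, Galen=2, Brisco=9, Farrow=11, Carrow=8, Dorne=10

Standard divisor 3234/42 ≈ 77; standard quotas: Eskel 1.455, Galen 1.948, Brisco 8.610, Farrow 11.377, Carrow 8.338, Dorne 10.273.
Rounding up gives 2, 2, 9, 12, 9, 11 = 45 seats, so the divisor must be adjusted.
With modified divisor 82: modified quotas Eskel 1.366, Galen 1.829, Brisco 8.085, Farrow 10.683, Carrow 7.829, Dorne 9.646.
Rounding up: Eskel 2, Galen 2, Brisco 9, Farrow 11, Carrow 8, Dorne 10 (total 42).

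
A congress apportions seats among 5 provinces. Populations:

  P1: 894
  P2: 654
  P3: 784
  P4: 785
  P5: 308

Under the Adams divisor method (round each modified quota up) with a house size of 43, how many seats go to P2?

8

Standard divisor 3425/43 ≈ 79.651; standard quotas: P1 11.224, P2 8.211, P3 9.843, P4 9.855, P5 3.867.
Rounding up gives 12, 9, 10, 10, 4 = 45 seats, so the divisor must be adjusted.
With modified divisor 84: modified quotas P1 10.643, P2 7.786, P3 9.333, P4 9.345, P5 3.667.
Rounding up: P1 11, P2 8, P3 10, P4 10, P5 4 (total 43).
P2 receives 8.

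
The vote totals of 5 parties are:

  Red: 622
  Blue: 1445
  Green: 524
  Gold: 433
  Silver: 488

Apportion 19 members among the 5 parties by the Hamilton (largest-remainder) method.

The standard divisor is 3512/19 ≈ 184.842.
Standard quotas: Red 3.365, Blue 7.817, Green 2.835, Gold 2.343, Silver 2.640.
Lower quotas: Red 3, Blue 7, Green 2, Gold 2, Silver 2 (sum 16, leaving 3 seats).
Remainders in descending order: Green 0.835, Blue 0.817, Silver 0.640, Red 0.365, Gold 0.343.
Largest remainders: Green, Blue, Silver receive the extra seats.

Red: 3, Blue: 8, Green: 3, Gold: 2, Silver: 3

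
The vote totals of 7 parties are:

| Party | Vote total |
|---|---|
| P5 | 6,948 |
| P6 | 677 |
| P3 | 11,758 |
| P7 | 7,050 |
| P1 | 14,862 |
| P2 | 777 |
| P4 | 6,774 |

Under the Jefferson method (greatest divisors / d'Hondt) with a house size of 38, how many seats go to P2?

Standard divisor 48846/38 ≈ 1285.421; standard quotas: P5 5.405, P6 0.527, P3 9.147, P7 5.485, P1 11.562, P2 0.604, P4 5.270.
Rounding down gives 5, 0, 9, 5, 11, 0, 5 = 35 seats, so the divisor must be adjusted.
With modified divisor 1170: modified quotas P5 5.938, P6 0.579, P3 10.050, P7 6.026, P1 12.703, P2 0.664, P4 5.790.
Rounding down: P5 5, P6 0, P3 10, P7 6, P1 12, P2 0, P4 5 (total 38).
P2 receives 0.

0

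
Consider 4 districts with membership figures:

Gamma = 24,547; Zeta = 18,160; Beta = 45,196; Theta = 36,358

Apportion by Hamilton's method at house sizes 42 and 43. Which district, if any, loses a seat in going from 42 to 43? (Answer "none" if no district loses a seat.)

At 42 seats: Gamma 9, Zeta 6, Beta 15, Theta 12.
At 43 seats: Gamma 8, Zeta 6, Beta 16, Theta 13.
Gamma drops from 9 to 8.

Gamma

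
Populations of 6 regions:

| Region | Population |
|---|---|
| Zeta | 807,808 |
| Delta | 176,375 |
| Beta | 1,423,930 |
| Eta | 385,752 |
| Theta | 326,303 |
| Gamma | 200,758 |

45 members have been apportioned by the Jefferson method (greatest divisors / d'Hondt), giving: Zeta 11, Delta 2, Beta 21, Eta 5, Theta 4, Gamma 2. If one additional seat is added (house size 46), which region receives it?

Priority for the next seat is population ÷ (current seats + 1).
Priorities: Zeta 67317.333, Delta 58791.667, Beta 64724.091, Eta 64292.000, Theta 65260.600, Gamma 66919.333.
Highest priority: Zeta.

Zeta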